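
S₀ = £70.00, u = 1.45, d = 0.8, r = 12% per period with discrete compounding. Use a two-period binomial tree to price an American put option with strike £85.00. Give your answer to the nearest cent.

£15.00

Risk-neutral probability p = (1 + 0.12 − 0.8)/(1.45 − 0.8) = 0.3200/0.6500 = 0.4923
Terminal stock prices: S_uu = 147.2, S_ud = 81.2, S_dd = 44.8
Terminal payoffs (K − S): max(-62.18, 0) = 0, max(3.8, 0) = 3.8, max(40.2, 0) = 40.2
Node u (S = 101.5): continuation = 1/1.12·[0.4923·0.0000 + 0.5077·3.8000] = 1.7225; exercise value = 0.0000 ≤ continuation, so V_u = 1.7225
Node d (S = 56): continuation = 1/1.12·[0.4923·3.8000 + 0.5077·40.2000] = 19.8929; exercise value = 29.0000 > continuation, so V_d = 29.0000 (exercise)
Node 0 (S = 70): continuation = 1/1.12·[0.4923·1.7225 + 0.5077·29.0000] = 13.9028; exercise value = 15.0000 > continuation, so V_0 = 15.0000 (exercise)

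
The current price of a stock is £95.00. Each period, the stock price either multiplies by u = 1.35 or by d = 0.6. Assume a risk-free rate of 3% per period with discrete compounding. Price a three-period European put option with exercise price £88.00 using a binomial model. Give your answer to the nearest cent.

Risk-neutral probability p = (1 + 0.03 − 0.6)/(1.35 − 0.6) = 0.4300/0.7500 = 0.5733
Terminal stock prices: S_uuu = 233.7, S_uud = 103.9, S_udd = 46.17, S_ddd = 20.52
Terminal payoffs (K − S): max(-145.7, 0) = 0, max(-15.88, 0) = 0, max(41.83, 0) = 41.83, max(67.48, 0) = 67.48
Node uu (S = 173.1): V_uu = 1/1.03·[0.5733·0.0000 + 0.4267·0.0000] = 0.0000
Node ud (S = 76.95): V_ud = 1/1.03·[0.5733·0.0000 + 0.4267·41.8300] = 17.3276
Node dd (S = 34.2): V_dd = 1/1.03·[0.5733·41.8300 + 0.4267·67.4800] = 51.2369
Node u (S = 128.2): V_u = 1/1.03·[0.5733·0.0000 + 0.4267·17.3276] = 7.1778
Node d (S = 57): V_d = 1/1.03·[0.5733·17.3276 + 0.4267·51.2369] = 30.8695
Node 0 (S = 95): V_0 = 1/1.03·[0.5733·7.1778 + 0.4267·30.8695] = 16.7828

£16.78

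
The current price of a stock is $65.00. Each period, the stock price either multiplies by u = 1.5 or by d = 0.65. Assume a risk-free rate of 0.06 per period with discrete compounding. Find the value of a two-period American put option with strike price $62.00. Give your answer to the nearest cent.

$9.64

Risk-neutral probability p = (1 + 0.06 − 0.65)/(1.5 − 0.65) = 0.4100/0.8500 = 0.4824
Terminal stock prices: S_uu = 146.2, S_ud = 63.38, S_dd = 27.46
Terminal payoffs (K − S): max(-84.25, 0) = 0, max(-1.375, 0) = 0, max(34.54, 0) = 34.54
Node u (S = 97.5): continuation = 1/1.06·[0.4824·0.0000 + 0.5176·0.0000] = 0.0000; exercise value = 0.0000 ≤ continuation, so V_u = 0.0000
Node d (S = 42.25): continuation = 1/1.06·[0.4824·0.0000 + 0.5176·34.5375] = 16.8663; exercise value = 19.7500 > continuation, so V_d = 19.7500 (exercise)
Node 0 (S = 65): continuation = 1/1.06·[0.4824·0.0000 + 0.5176·19.7500] = 9.6448; exercise value = 0.0000 ≤ continuation, so V_0 = 9.6448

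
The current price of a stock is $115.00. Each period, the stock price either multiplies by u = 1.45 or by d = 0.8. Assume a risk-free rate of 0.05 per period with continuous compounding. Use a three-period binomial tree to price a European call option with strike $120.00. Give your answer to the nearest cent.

Risk-neutral probability p = (e^0.05 − 0.8)/(1.45 − 0.8) = 0.2513/0.6500 = 0.3866
Terminal stock prices: S_uuu = 350.6, S_uud = 193.4, S_udd = 106.7, S_ddd = 58.88
Terminal payoffs (S − K): max(230.6, 0) = 230.6, max(73.43, 0) = 73.43, max(-13.28, 0) = 0, max(-61.12, 0) = 0
Node uu (S = 241.8): V_uu = e^(−0.05)·[0.3866·230.5919 + 0.6134·73.4300] = 127.6400
Node ud (S = 133.4): V_ud = e^(−0.05)·[0.3866·73.4300 + 0.6134·0.0000] = 27.0015
Node dd (S = 73.6): V_dd = e^(−0.05)·[0.3866·0.0000 + 0.6134·0.0000] = 0.0000
Node u (S = 166.8): V_u = e^(−0.05)·[0.3866·127.6400 + 0.6134·27.0015] = 62.6912
Node d (S = 92): V_d = e^(−0.05)·[0.3866·27.0015 + 0.6134·0.0000] = 9.9289
Node 0 (S = 115): V_0 = e^(−0.05)·[0.3866·62.6912 + 0.6134·9.9289] = 28.8463

$28.85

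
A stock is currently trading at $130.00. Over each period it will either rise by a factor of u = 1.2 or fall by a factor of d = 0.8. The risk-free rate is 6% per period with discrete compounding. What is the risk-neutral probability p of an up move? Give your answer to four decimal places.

p = 0.6500

Risk-neutral probability p = (1 + 0.06 − 0.8)/(1.2 − 0.8) = 0.2600/0.4000 = 0.6500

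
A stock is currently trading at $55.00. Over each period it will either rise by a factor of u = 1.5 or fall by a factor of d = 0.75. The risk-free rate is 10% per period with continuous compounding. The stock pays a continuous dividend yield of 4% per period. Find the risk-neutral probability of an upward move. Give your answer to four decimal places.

Per-period risk-free factor R = e^0.1 = 1.1052; dividend-adjusted growth = e^(0.1−0.04) = 1.0618.
Risk-neutral probability p = (1.0618 − 0.75)/(1.5 − 0.75) = 0.3118/0.7500 = 0.4158

p = 0.4158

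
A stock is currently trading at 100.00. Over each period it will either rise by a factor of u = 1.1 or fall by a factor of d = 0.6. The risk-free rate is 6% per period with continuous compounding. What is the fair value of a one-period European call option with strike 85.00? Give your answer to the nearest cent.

Risk-neutral probability p = (e^0.06 − 0.6)/(1.1 − 0.6) = 0.4618/0.5000 = 0.9237
Terminal stock prices: S_u = 110, S_d = 60
Terminal payoffs (S − K): max(25, 0) = 25, max(-25, 0) = 0
Node 0 (S = 100): V_0 = e^(−0.06)·[0.9237·25.0000 + 0.0763·0.0000] = 21.7471

21.75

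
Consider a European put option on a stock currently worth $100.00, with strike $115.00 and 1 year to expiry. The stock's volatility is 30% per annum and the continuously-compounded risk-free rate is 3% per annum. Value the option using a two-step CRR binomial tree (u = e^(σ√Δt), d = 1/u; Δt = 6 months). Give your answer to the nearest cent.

CRR parameters: u = e^(σ√Δt) = e^(0.3·√0.5) = 1.2363, d = 1/u = 0.8089
Per-period rate: rΔt = 0.03·0.5 = 0.015, so R = e^0.015 = 1.0151
Risk-neutral probability p = (e^0.015 − 0.8089)/(1.2363 − 0.8089) = 0.2063/0.4275 = 0.4825
Terminal stock prices: S_uu = 152.8, S_ud = 100, S_dd = 65.43
Terminal payoffs (K − S): max(-37.85, 0) = 0, max(15, 0) = 15, max(49.57, 0) = 49.57
Node u (S = 123.6): V_u = e^(−0.015)·[0.4825·0.0000 + 0.5175·15.0000] = 7.6466
Node d (S = 80.89): V_d = e^(−0.015)·[0.4825·15.0000 + 0.5175·49.5749] = 32.4021
Node 0 (S = 100): V_0 = e^(−0.015)·[0.4825·7.6466 + 0.5175·32.4021] = 20.1525

$20.15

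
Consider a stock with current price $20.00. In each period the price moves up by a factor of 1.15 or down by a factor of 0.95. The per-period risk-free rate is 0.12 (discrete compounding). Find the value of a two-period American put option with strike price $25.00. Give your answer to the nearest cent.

$5.00

Risk-neutral probability p = (1 + 0.12 − 0.95)/(1.15 − 0.95) = 0.1700/0.2000 = 0.8500
Terminal stock prices: S_uu = 26.45, S_ud = 21.85, S_dd = 18.05
Terminal payoffs (K − S): max(-1.45, 0) = 0, max(3.15, 0) = 3.15, max(6.95, 0) = 6.95
Node u (S = 23): continuation = 1/1.12·[0.8500·0.0000 + 0.1500·3.1500] = 0.4219; exercise value = 2.0000 > continuation, so V_u = 2.0000 (exercise)
Node d (S = 19): continuation = 1/1.12·[0.8500·3.1500 + 0.1500·6.9500] = 3.3214; exercise value = 6.0000 > continuation, so V_d = 6.0000 (exercise)
Node 0 (S = 20): continuation = 1/1.12·[0.8500·2.0000 + 0.1500·6.0000] = 2.3214; exercise value = 5.0000 > continuation, so V_0 = 5.0000 (exercise)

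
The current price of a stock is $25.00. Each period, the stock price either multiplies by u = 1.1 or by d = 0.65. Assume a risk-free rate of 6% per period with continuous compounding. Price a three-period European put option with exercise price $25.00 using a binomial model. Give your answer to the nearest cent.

Risk-neutral probability p = (e^0.06 − 0.65)/(1.1 − 0.65) = 0.4118/0.4500 = 0.9152
Terminal stock prices: S_uuu = 33.28, S_uud = 19.66, S_udd = 11.62, S_ddd = 6.866
Terminal payoffs (K − S): max(-8.275, 0) = 0, max(5.337, 0) = 5.337, max(13.38, 0) = 13.38, max(18.13, 0) = 18.13
Node uu (S = 30.25): V_uu = e^(−0.06)·[0.9152·0.0000 + 0.0848·5.3375] = 0.4263
Node ud (S = 17.88): V_ud = e^(−0.06)·[0.9152·5.3375 + 0.0848·13.3812] = 5.6691
Node dd (S = 10.56): V_dd = e^(−0.06)·[0.9152·13.3812 + 0.0848·18.1344] = 12.9816
Node u (S = 27.5): V_u = e^(−0.06)·[0.9152·0.4263 + 0.0848·5.6691] = 0.8202
Node d (S = 16.25): V_d = e^(−0.06)·[0.9152·5.6691 + 0.0848·12.9816] = 5.9230
Node 0 (S = 25): V_0 = e^(−0.06)·[0.9152·0.8202 + 0.0848·5.9230] = 1.1800

$1.18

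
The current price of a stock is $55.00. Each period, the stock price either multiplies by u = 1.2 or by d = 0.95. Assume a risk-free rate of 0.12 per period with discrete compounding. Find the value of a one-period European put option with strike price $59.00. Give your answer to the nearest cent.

Risk-neutral probability p = (1 + 0.12 − 0.95)/(1.2 − 0.95) = 0.1700/0.2500 = 0.6800
Terminal stock prices: S_u = 66, S_d = 52.25
Terminal payoffs (K − S): max(-7, 0) = 0, max(6.75, 0) = 6.75
Node 0 (S = 55): V_0 = 1/1.12·[0.6800·0.0000 + 0.3200·6.7500] = 1.9286

$1.93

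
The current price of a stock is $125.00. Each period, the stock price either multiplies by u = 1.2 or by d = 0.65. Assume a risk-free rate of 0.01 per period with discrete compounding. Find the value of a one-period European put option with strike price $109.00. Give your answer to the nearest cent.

Risk-neutral probability p = (1 + 0.01 − 0.65)/(1.2 − 0.65) = 0.3600/0.5500 = 0.6545
Terminal stock prices: S_u = 150, S_d = 81.25
Terminal payoffs (K − S): max(-41, 0) = 0, max(27.75, 0) = 27.75
Node 0 (S = 125): V_0 = 1/1.01·[0.6545·0.0000 + 0.3455·27.7500] = 9.4914

$9.49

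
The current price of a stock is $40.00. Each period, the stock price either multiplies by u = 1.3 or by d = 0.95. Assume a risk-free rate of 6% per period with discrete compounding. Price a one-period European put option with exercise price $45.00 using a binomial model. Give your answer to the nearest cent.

Risk-neutral probability p = (1 + 0.06 − 0.95)/(1.3 − 0.95) = 0.1100/0.3500 = 0.3143
Terminal stock prices: S_u = 52, S_d = 38
Terminal payoffs (K − S): max(-7, 0) = 0, max(7, 0) = 7
Node 0 (S = 40): V_0 = 1/1.06·[0.3143·0.0000 + 0.6857·7.0000] = 4.5283

$4.53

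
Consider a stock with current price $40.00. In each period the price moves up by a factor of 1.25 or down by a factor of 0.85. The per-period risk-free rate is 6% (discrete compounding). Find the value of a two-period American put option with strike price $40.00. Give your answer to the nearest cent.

$2.69

Risk-neutral probability p = (1 + 0.06 − 0.85)/(1.25 − 0.85) = 0.2100/0.4000 = 0.5250
Terminal stock prices: S_uu = 62.5, S_ud = 42.5, S_dd = 28.9
Terminal payoffs (K − S): max(-22.5, 0) = 0, max(-2.5, 0) = 0, max(11.1, 0) = 11.1
Node u (S = 50): continuation = 1/1.06·[0.5250·0.0000 + 0.4750·0.0000] = 0.0000; exercise value = 0.0000 ≤ continuation, so V_u = 0.0000
Node d (S = 34): continuation = 1/1.06·[0.5250·0.0000 + 0.4750·11.1000] = 4.9741; exercise value = 6.0000 > continuation, so V_d = 6.0000 (exercise)
Node 0 (S = 40): continuation = 1/1.06·[0.5250·0.0000 + 0.4750·6.0000] = 2.6887; exercise value = 0.0000 ≤ continuation, so V_0 = 2.6887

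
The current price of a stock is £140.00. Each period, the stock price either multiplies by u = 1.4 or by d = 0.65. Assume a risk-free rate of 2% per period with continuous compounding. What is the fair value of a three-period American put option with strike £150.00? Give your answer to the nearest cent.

Risk-neutral probability p = (e^0.02 − 0.65)/(1.4 − 0.65) = 0.3702/0.7500 = 0.4936
Terminal stock prices: S_uuu = 384.2, S_uud = 178.4, S_udd = 82.81, S_ddd = 38.45
Terminal payoffs (K − S): max(-234.2, 0) = 0, max(-28.36, 0) = 0, max(67.19, 0) = 67.19, max(111.6, 0) = 111.6
Node uu (S = 274.4): continuation = e^(−0.02)·[0.4936·0.0000 + 0.5064·0.0000] = 0.0000; exercise value = 0.0000 ≤ continuation, so V_uu = 0.0000
Node ud (S = 127.4): continuation = e^(−0.02)·[0.4936·0.0000 + 0.5064·67.1900] = 33.3512; exercise value = 22.6000 ≤ continuation, so V_ud = 33.3512
Node dd (S = 59.15): continuation = e^(−0.02)·[0.4936·67.1900 + 0.5064·111.5525] = 87.8798; exercise value = 90.8500 > continuation, so V_dd = 90.8500 (exercise)
Node u (S = 196): continuation = e^(−0.02)·[0.4936·0.0000 + 0.5064·33.3512] = 16.5545; exercise value = 0.0000 ≤ continuation, so V_u = 16.5545
Node d (S = 91): continuation = e^(−0.02)·[0.4936·33.3512 + 0.5064·90.8500] = 61.2315; exercise value = 59.0000 ≤ continuation, so V_d = 61.2315
Node 0 (S = 140): continuation = e^(−0.02)·[0.4936·16.5545 + 0.5064·61.2315] = 38.4031; exercise value = 10.0000 ≤ continuation, so V_0 = 38.4031

£38.40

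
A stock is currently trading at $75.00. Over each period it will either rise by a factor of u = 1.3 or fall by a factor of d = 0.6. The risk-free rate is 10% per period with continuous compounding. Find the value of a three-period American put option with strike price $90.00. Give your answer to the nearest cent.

$18.01

Risk-neutral probability p = (e^0.1 − 0.6)/(1.3 − 0.6) = 0.5052/0.7000 = 0.7217
Terminal stock prices: S_uuu = 164.8, S_uud = 76.05, S_udd = 35.1, S_ddd = 16.2
Terminal payoffs (K − S): max(-74.78, 0) = 0, max(13.95, 0) = 13.95, max(54.9, 0) = 54.9, max(73.8, 0) = 73.8
Node uu (S = 126.8): continuation = e^(−0.1)·[0.7217·0.0000 + 0.2783·13.9500] = 3.5132; exercise value = 0.0000 ≤ continuation, so V_uu = 3.5132
Node ud (S = 58.5): continuation = e^(−0.1)·[0.7217·13.9500 + 0.2783·54.9000] = 22.9354; exercise value = 31.5000 > continuation, so V_ud = 31.5000 (exercise)
Node dd (S = 27): continuation = e^(−0.1)·[0.7217·54.9000 + 0.2783·73.8000] = 54.4354; exercise value = 63.0000 > continuation, so V_dd = 63.0000 (exercise)
Node u (S = 97.5): continuation = e^(−0.1)·[0.7217·3.5132 + 0.2783·31.5000] = 10.2271; exercise value = 0.0000 ≤ continuation, so V_u = 10.2271
Node d (S = 45): continuation = e^(−0.1)·[0.7217·31.5000 + 0.2783·63.0000] = 36.4354; exercise value = 45.0000 > continuation, so V_d = 45.0000 (exercise)
Node 0 (S = 75): continuation = e^(−0.1)·[0.7217·10.2271 + 0.2783·45.0000] = 18.0111; exercise value = 15.0000 ≤ continuation, so V_0 = 18.0111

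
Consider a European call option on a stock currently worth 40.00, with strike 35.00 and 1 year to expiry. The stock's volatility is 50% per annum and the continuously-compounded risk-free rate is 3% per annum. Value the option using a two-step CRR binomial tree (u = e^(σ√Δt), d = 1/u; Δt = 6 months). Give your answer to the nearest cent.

10.79

CRR parameters: u = e^(σ√Δt) = e^(0.5·√0.5) = 1.4241, d = 1/u = 0.7022
Per-period rate: rΔt = 0.03·0.5 = 0.015, so R = e^0.015 = 1.0151
Risk-neutral probability p = (e^0.015 − 0.7022)/(1.4241 − 0.7022) = 0.3129/0.7219 = 0.4335
Terminal stock prices: S_uu = 81.12, S_ud = 40, S_dd = 19.72
Terminal payoffs (S − K): max(46.12, 0) = 46.12, max(5, 0) = 5, max(-15.28, 0) = 0
Node u (S = 56.96): V_u = e^(−0.015)·[0.4335·46.1246 + 0.5665·5.0000] = 22.4858
Node d (S = 28.09): V_d = e^(−0.015)·[0.4335·5.0000 + 0.5665·0.0000] = 2.1350
Node 0 (S = 40): V_0 = e^(−0.015)·[0.4335·22.4858 + 0.5665·2.1350] = 10.7931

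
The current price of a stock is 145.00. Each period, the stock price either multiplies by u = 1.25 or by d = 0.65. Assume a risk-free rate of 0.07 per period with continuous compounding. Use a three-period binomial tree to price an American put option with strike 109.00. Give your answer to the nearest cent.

Risk-neutral probability p = (e^0.07 − 0.65)/(1.25 − 0.65) = 0.4225/0.6000 = 0.7042
Terminal stock prices: S_uuu = 283.2, S_uud = 147.3, S_udd = 76.58, S_ddd = 39.82
Terminal payoffs (K − S): max(-174.2, 0) = 0, max(-38.27, 0) = 0, max(32.42, 0) = 32.42, max(69.18, 0) = 69.18
Node uu (S = 226.6): continuation = e^(−0.07)·[0.7042·0.0000 + 0.2958·0.0000] = 0.0000; exercise value = 0.0000 ≤ continuation, so V_uu = 0.0000
Node ud (S = 117.8): continuation = e^(−0.07)·[0.7042·0.0000 + 0.2958·32.4219] = 8.9426; exercise value = 0.0000 ≤ continuation, so V_ud = 8.9426
Node dd (S = 61.26): continuation = e^(−0.07)·[0.7042·32.4219 + 0.2958·69.1794] = 40.3684; exercise value = 47.7375 > continuation, so V_dd = 47.7375 (exercise)
Node u (S = 181.2): continuation = e^(−0.07)·[0.7042·0.0000 + 0.2958·8.9426] = 2.4666; exercise value = 0.0000 ≤ continuation, so V_u = 2.4666
Node d (S = 94.25): continuation = e^(−0.07)·[0.7042·8.9426 + 0.2958·47.7375] = 19.0385; exercise value = 14.7500 ≤ continuation, so V_d = 19.0385
Node 0 (S = 145): continuation = e^(−0.07)·[0.7042·2.4666 + 0.2958·19.0385] = 6.8707; exercise value = 0.0000 ≤ continuation, so V_0 = 6.8707

6.87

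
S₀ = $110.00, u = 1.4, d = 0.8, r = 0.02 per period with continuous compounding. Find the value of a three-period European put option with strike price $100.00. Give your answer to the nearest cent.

Risk-neutral probability p = (e^0.02 − 0.8)/(1.4 − 0.8) = 0.2202/0.6000 = 0.3670
Terminal stock prices: S_uuu = 301.8, S_uud = 172.5, S_udd = 98.56, S_ddd = 56.32
Terminal payoffs (K − S): max(-201.8, 0) = 0, max(-72.48, 0) = 0, max(1.44, 0) = 1.44, max(43.68, 0) = 43.68
Node uu (S = 215.6): V_uu = e^(−0.02)·[0.3670·0.0000 + 0.6330·0.0000] = 0.0000
Node ud (S = 123.2): V_ud = e^(−0.02)·[0.3670·0.0000 + 0.6330·1.4400] = 0.8935
Node dd (S = 70.4): V_dd = e^(−0.02)·[0.3670·1.4400 + 0.6330·43.6800] = 27.6199
Node u (S = 154): V_u = e^(−0.02)·[0.3670·0.0000 + 0.6330·0.8935] = 0.5544
Node d (S = 88): V_d = e^(−0.02)·[0.3670·0.8935 + 0.6330·27.6199] = 17.4585
Node 0 (S = 110): V_0 = e^(−0.02)·[0.3670·0.5544 + 0.6330·17.4585] = 11.0318

$11.03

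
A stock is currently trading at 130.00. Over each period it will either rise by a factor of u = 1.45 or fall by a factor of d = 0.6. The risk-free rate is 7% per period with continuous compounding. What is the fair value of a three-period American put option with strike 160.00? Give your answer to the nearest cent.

Risk-neutral probability p = (e^0.07 − 0.6)/(1.45 − 0.6) = 0.4725/0.8500 = 0.5559
Terminal stock prices: S_uuu = 396.3, S_uud = 164, S_udd = 67.86, S_ddd = 28.08
Terminal payoffs (K − S): max(-236.3, 0) = 0, max(-3.995, 0) = 0, max(92.14, 0) = 92.14, max(131.9, 0) = 131.9
Node uu (S = 273.3): continuation = e^(−0.07)·[0.5559·0.0000 + 0.4441·0.0000] = 0.0000; exercise value = 0.0000 ≤ continuation, so V_uu = 0.0000
Node ud (S = 113.1): continuation = e^(−0.07)·[0.5559·0.0000 + 0.4441·92.1400] = 38.1537; exercise value = 46.9000 > continuation, so V_ud = 46.9000 (exercise)
Node dd (S = 46.8): continuation = e^(−0.07)·[0.5559·92.1400 + 0.4441·131.9200] = 102.3830; exercise value = 113.2000 > continuation, so V_dd = 113.2000 (exercise)
Node u (S = 188.5): continuation = e^(−0.07)·[0.5559·0.0000 + 0.4441·46.9000] = 19.4205; exercise value = 0.0000 ≤ continuation, so V_u = 19.4205
Node d (S = 78): continuation = e^(−0.07)·[0.5559·46.9000 + 0.4441·113.2000] = 71.1830; exercise value = 82.0000 > continuation, so V_d = 82.0000 (exercise)
Node 0 (S = 130): continuation = e^(−0.07)·[0.5559·19.4205 + 0.4441·82.0000] = 44.0207; exercise value = 30.0000 ≤ continuation, so V_0 = 44.0207

44.02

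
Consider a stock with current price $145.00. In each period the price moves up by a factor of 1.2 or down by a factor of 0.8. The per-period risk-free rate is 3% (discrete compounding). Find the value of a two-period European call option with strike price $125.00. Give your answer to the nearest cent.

$32.66

Risk-neutral probability p = (1 + 0.03 − 0.8)/(1.2 − 0.8) = 0.2300/0.4000 = 0.5750
Terminal stock prices: S_uu = 208.8, S_ud = 139.2, S_dd = 92.8
Terminal payoffs (S − K): max(83.8, 0) = 83.8, max(14.2, 0) = 14.2, max(-32.2, 0) = 0
Node u (S = 174): V_u = 1/1.03·[0.5750·83.8000 + 0.4250·14.2000] = 52.6408
Node d (S = 116): V_d = 1/1.03·[0.5750·14.2000 + 0.4250·0.0000] = 7.9272
Node 0 (S = 145): V_0 = 1/1.03·[0.5750·52.6408 + 0.4250·7.9272] = 32.6578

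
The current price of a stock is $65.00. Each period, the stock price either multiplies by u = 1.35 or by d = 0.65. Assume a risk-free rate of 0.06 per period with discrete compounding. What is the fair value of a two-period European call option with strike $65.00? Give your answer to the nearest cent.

Risk-neutral probability p = (1 + 0.06 − 0.65)/(1.35 − 0.65) = 0.4100/0.7000 = 0.5857
Terminal stock prices: S_uu = 118.5, S_ud = 57.04, S_dd = 27.46
Terminal payoffs (S − K): max(53.46, 0) = 53.46, max(-7.962, 0) = 0, max(-37.54, 0) = 0
Node u (S = 87.75): V_u = 1/1.06·[0.5857·53.4625 + 0.4143·0.0000] = 29.5413
Node d (S = 42.25): V_d = 1/1.06·[0.5857·0.0000 + 0.4143·0.0000] = 0.0000
Node 0 (S = 65): V_0 = 1/1.06·[0.5857·29.5413 + 0.4143·0.0000] = 16.3233

$16.32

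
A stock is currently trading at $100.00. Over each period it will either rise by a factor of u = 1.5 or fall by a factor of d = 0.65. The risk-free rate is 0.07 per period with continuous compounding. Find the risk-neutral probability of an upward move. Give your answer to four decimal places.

Risk-neutral probability p = (e^0.07 − 0.65)/(1.5 − 0.65) = 0.4225/0.8500 = 0.4971

p = 0.4971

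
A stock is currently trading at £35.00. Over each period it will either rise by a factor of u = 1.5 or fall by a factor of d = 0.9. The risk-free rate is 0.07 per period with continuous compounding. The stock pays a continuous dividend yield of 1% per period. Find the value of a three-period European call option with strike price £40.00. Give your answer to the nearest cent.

£6.11

Per-period risk-free factor R = e^0.07 = 1.0725; dividend-adjusted growth = e^(0.07−0.01) = 1.0618.
Risk-neutral probability p = (1.0618 − 0.9)/(1.5 − 0.9) = 0.1618/0.6000 = 0.2697
Terminal stock prices: S_uuu = 118.1, S_uud = 70.88, S_udd = 42.53, S_ddd = 25.52
Terminal payoffs (S − K): max(78.12, 0) = 78.12, max(30.88, 0) = 30.88, max(2.525, 0) = 2.525, max(-14.48, 0) = 0
Node uu (S = 78.75): V_uu = e^(−0.07)·[0.2697·78.1250 + 0.7303·30.8750] = 40.6707
Node ud (S = 47.25): V_ud = e^(−0.07)·[0.2697·30.8750 + 0.7303·2.5250] = 9.4841
Node dd (S = 28.35): V_dd = e^(−0.07)·[0.2697·2.5250 + 0.7303·0.0000] = 0.6350
Node u (S = 52.5): V_u = e^(−0.07)·[0.2697·40.6707 + 0.7303·9.4841] = 16.6861
Node d (S = 31.5): V_d = e^(−0.07)·[0.2697·9.4841 + 0.7303·0.6350] = 2.8176
Node 0 (S = 35): V_0 = e^(−0.07)·[0.2697·16.6861 + 0.7303·2.8176] = 6.1149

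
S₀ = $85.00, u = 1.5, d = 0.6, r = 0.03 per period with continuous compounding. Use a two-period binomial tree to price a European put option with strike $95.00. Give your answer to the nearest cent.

Risk-neutral probability p = (e^0.03 − 0.6)/(1.5 − 0.6) = 0.4305/0.9000 = 0.4783
Terminal stock prices: S_uu = 191.2, S_ud = 76.5, S_dd = 30.6
Terminal payoffs (K − S): max(-96.25, 0) = 0, max(18.5, 0) = 18.5, max(64.4, 0) = 64.4
Node u (S = 127.5): V_u = e^(−0.03)·[0.4783·0.0000 + 0.5217·18.5000] = 9.3665
Node d (S = 51): V_d = e^(−0.03)·[0.4783·18.5000 + 0.5217·64.4000] = 41.1923
Node 0 (S = 85): V_0 = e^(−0.03)·[0.4783·9.3665 + 0.5217·41.1923] = 25.2030

$25.20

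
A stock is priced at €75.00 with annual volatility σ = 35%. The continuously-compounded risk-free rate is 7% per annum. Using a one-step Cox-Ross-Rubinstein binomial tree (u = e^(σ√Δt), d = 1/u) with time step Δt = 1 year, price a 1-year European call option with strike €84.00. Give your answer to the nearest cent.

€10.77

CRR parameters: u = e^(σ√Δt) = e^(0.35·√1) = 1.4191, d = 1/u = 0.7047
Per-period rate: rΔt = 0.07·1 = 0.07, so R = e^0.07 = 1.0725
Risk-neutral probability p = (e^0.07 − 0.7047)/(1.4191 − 0.7047) = 0.3678/0.7144 = 0.5149
Terminal stock prices: S_u = 106.4, S_d = 52.85
Terminal payoffs (S − K): max(22.43, 0) = 22.43, max(-31.15, 0) = 0
Node 0 (S = 75): V_0 = e^(−0.07)·[0.5149·22.4301 + 0.4851·0.0000] = 10.7680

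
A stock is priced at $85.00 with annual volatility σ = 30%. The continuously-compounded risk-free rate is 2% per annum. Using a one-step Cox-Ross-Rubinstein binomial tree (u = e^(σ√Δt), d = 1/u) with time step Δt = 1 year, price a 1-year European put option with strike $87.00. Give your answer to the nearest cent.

$12.75

CRR parameters: u = e^(σ√Δt) = e^(0.3·√1) = 1.3499, d = 1/u = 0.7408
Per-period rate: rΔt = 0.02·1 = 0.02, so R = e^0.02 = 1.0202
Risk-neutral probability p = (e^0.02 − 0.7408)/(1.3499 − 0.7408) = 0.2794/0.6090 = 0.4587
Terminal stock prices: S_u = 114.7, S_d = 62.97
Terminal payoffs (K − S): max(-27.74, 0) = 0, max(24.03, 0) = 24.03
Node 0 (S = 85): V_0 = e^(−0.02)·[0.4587·0.0000 + 0.5413·24.0305] = 12.7495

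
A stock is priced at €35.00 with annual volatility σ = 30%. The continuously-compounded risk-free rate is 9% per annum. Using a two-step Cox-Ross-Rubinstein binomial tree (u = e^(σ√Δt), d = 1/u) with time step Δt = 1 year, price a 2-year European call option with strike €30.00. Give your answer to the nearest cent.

CRR parameters: u = e^(σ√Δt) = e^(0.3·√1) = 1.3499, d = 1/u = 0.7408
Per-period rate: rΔt = 0.09·1 = 0.09, so R = e^0.09 = 1.0942
Risk-neutral probability p = (e^0.09 − 0.7408)/(1.3499 − 0.7408) = 0.3534/0.6090 = 0.5802
Terminal stock prices: S_uu = 63.77, S_ud = 35, S_dd = 19.21
Terminal payoffs (S − K): max(33.77, 0) = 33.77, max(5, 0) = 5, max(-10.79, 0) = 0
Node u (S = 47.25): V_u = e^(−0.09)·[0.5802·33.7742 + 0.4198·5.0000] = 19.8271
Node d (S = 25.93): V_d = e^(−0.09)·[0.5802·5.0000 + 0.4198·0.0000] = 2.6512
Node 0 (S = 35): V_0 = e^(−0.09)·[0.5802·19.8271 + 0.4198·2.6512] = 11.5305

€11.53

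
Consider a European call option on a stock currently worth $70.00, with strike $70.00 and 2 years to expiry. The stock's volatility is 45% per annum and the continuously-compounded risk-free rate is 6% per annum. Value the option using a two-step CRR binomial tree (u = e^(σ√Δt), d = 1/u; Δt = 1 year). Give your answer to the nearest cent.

CRR parameters: u = e^(σ√Δt) = e^(0.45·√1) = 1.5683, d = 1/u = 0.6376
Per-period rate: rΔt = 0.06·1 = 0.06, so R = e^0.06 = 1.0618
Risk-neutral probability p = (e^0.06 − 0.6376)/(1.5683 − 0.6376) = 0.4242/0.9307 = 0.4558
Terminal stock prices: S_uu = 172.2, S_ud = 70, S_dd = 28.46
Terminal payoffs (S − K): max(102.2, 0) = 102.2, max(0, 0) = 0, max(-41.54, 0) = 0
Node u (S = 109.8): V_u = e^(−0.06)·[0.4558·102.1722 + 0.5442·0.0000] = 43.8583
Node d (S = 44.63): V_d = e^(−0.06)·[0.4558·0.0000 + 0.5442·0.0000] = 0.0000
Node 0 (S = 70): V_0 = e^(−0.06)·[0.4558·43.8583 + 0.5442·0.0000] = 18.8266

$18.83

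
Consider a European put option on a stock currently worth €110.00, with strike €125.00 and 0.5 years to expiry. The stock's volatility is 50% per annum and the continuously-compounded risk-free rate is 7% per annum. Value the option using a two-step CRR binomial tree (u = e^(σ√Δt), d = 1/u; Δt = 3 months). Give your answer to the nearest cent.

CRR parameters: u = e^(σ√Δt) = e^(0.5·√0.25) = 1.2840, d = 1/u = 0.7788
Per-period rate: rΔt = 0.07·0.25 = 0.0175, so R = e^0.0175 = 1.0177
Risk-neutral probability p = (e^0.0175 − 0.7788)/(1.2840 − 0.7788) = 0.2389/0.5052 = 0.4728
Terminal stock prices: S_uu = 181.4, S_ud = 110, S_dd = 66.72
Terminal payoffs (K − S): max(-56.36, 0) = 0, max(15, 0) = 15, max(58.28, 0) = 58.28
Node u (S = 141.2): V_u = e^(−0.0175)·[0.4728·0.0000 + 0.5272·15.0000] = 7.7713
Node d (S = 85.67): V_d = e^(−0.0175)·[0.4728·15.0000 + 0.5272·58.2816] = 37.1634
Node 0 (S = 110): V_0 = e^(−0.0175)·[0.4728·7.7713 + 0.5272·37.1634] = 22.8642

€22.86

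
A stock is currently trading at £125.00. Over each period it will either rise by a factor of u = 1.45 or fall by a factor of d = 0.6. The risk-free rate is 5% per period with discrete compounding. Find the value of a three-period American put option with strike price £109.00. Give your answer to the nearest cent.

£21.72

Risk-neutral probability p = (1 + 0.05 − 0.6)/(1.45 − 0.6) = 0.4500/0.8500 = 0.5294
Terminal stock prices: S_uuu = 381.1, S_uud = 157.7, S_udd = 65.25, S_ddd = 27
Terminal payoffs (K − S): max(-272.1, 0) = 0, max(-48.69, 0) = 0, max(43.75, 0) = 43.75, max(82, 0) = 82
Node uu (S = 262.8): continuation = 1/1.05·[0.5294·0.0000 + 0.4706·0.0000] = 0.0000; exercise value = 0.0000 ≤ continuation, so V_uu = 0.0000
Node ud (S = 108.8): continuation = 1/1.05·[0.5294·0.0000 + 0.4706·43.7500] = 19.6078; exercise value = 0.2500 ≤ continuation, so V_ud = 19.6078
Node dd (S = 45): continuation = 1/1.05·[0.5294·43.7500 + 0.4706·82.0000] = 58.8095; exercise value = 64.0000 > continuation, so V_dd = 64.0000 (exercise)
Node u (S = 181.2): continuation = 1/1.05·[0.5294·0.0000 + 0.4706·19.6078] = 8.7878; exercise value = 0.0000 ≤ continuation, so V_u = 8.7878
Node d (S = 75): continuation = 1/1.05·[0.5294·19.6078 + 0.4706·64.0000] = 38.5698; exercise value = 34.0000 ≤ continuation, so V_d = 38.5698
Node 0 (S = 125): continuation = 1/1.05·[0.5294·8.7878 + 0.4706·38.5698] = 21.7170; exercise value = 0.0000 ≤ continuation, so V_0 = 21.7170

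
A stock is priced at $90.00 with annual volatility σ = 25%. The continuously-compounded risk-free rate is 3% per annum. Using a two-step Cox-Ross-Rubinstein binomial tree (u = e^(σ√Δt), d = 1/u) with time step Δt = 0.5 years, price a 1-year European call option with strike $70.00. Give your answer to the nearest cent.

$23.73

CRR parameters: u = e^(σ√Δt) = e^(0.25·√0.5) = 1.1934, d = 1/u = 0.8380
Per-period rate: rΔt = 0.03·0.5 = 0.015, so R = e^0.015 = 1.0151
Risk-neutral probability p = (e^0.015 − 0.8380)/(1.1934 − 0.8380) = 0.1771/0.3554 = 0.4984
Terminal stock prices: S_uu = 128.2, S_ud = 90, S_dd = 63.2
Terminal payoffs (S − K): max(58.17, 0) = 58.17, max(20, 0) = 20, max(-6.803, 0) = 0
Node u (S = 107.4): V_u = e^(−0.015)·[0.4984·58.1707 + 0.5016·20.0000] = 38.4450
Node d (S = 75.42): V_d = e^(−0.015)·[0.4984·20.0000 + 0.5016·0.0000] = 9.8205
Node 0 (S = 90): V_0 = e^(−0.015)·[0.4984·38.4450 + 0.5016·9.8205] = 23.7296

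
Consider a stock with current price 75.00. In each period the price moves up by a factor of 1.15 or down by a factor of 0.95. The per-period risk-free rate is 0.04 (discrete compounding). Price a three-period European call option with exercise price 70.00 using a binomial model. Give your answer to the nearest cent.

13.61

Risk-neutral probability p = (1 + 0.04 − 0.95)/(1.15 − 0.95) = 0.0900/0.2000 = 0.4500
Terminal stock prices: S_uuu = 114.1, S_uud = 94.23, S_udd = 77.84, S_ddd = 64.3
Terminal payoffs (S − K): max(44.07, 0) = 44.07, max(24.23, 0) = 24.23, max(7.841, 0) = 7.841, max(-5.697, 0) = 0
Node uu (S = 99.19): V_uu = 1/1.04·[0.4500·44.0656 + 0.5500·24.2281] = 31.8798
Node ud (S = 81.94): V_ud = 1/1.04·[0.4500·24.2281 + 0.5500·7.8406] = 14.6298
Node dd (S = 67.69): V_dd = 1/1.04·[0.4500·7.8406 + 0.5500·0.0000] = 3.3926
Node u (S = 86.25): V_u = 1/1.04·[0.4500·31.8798 + 0.5500·14.6298] = 21.5311
Node d (S = 71.25): V_d = 1/1.04·[0.4500·14.6298 + 0.5500·3.3926] = 8.1244
Node 0 (S = 75): V_0 = 1/1.04·[0.4500·21.5311 + 0.5500·8.1244] = 13.6129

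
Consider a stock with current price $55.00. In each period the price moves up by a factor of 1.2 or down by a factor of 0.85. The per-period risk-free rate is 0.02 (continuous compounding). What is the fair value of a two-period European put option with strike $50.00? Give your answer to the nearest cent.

$2.60

Risk-neutral probability p = (e^0.02 − 0.85)/(1.2 − 0.85) = 0.1702/0.3500 = 0.4863
Terminal stock prices: S_uu = 79.2, S_ud = 56.1, S_dd = 39.74
Terminal payoffs (K − S): max(-29.2, 0) = 0, max(-6.1, 0) = 0, max(10.26, 0) = 10.26
Node u (S = 66): V_u = e^(−0.02)·[0.4863·0.0000 + 0.5137·0.0000] = 0.0000
Node d (S = 46.75): V_d = e^(−0.02)·[0.4863·0.0000 + 0.5137·10.2625] = 5.1676
Node 0 (S = 55): V_0 = e^(−0.02)·[0.4863·0.0000 + 0.5137·5.1676] = 2.6021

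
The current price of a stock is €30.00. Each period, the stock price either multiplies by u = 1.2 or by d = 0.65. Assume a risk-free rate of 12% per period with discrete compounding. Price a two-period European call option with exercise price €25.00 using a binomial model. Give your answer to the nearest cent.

Risk-neutral probability p = (1 + 0.12 − 0.65)/(1.2 − 0.65) = 0.4700/0.5500 = 0.8545
Terminal stock prices: S_uu = 43.2, S_ud = 23.4, S_dd = 12.68
Terminal payoffs (S − K): max(18.2, 0) = 18.2, max(-1.6, 0) = 0, max(-12.32, 0) = 0
Node u (S = 36): V_u = 1/1.12·[0.8545·18.2000 + 0.1455·0.0000] = 13.8864
Node d (S = 19.5): V_d = 1/1.12·[0.8545·0.0000 + 0.1455·0.0000] = 0.0000
Node 0 (S = 30): V_0 = 1/1.12·[0.8545·13.8864 + 0.1455·0.0000] = 10.5951

€10.60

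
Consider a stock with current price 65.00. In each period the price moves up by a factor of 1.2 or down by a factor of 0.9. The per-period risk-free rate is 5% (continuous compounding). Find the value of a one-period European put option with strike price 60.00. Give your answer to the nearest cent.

Risk-neutral probability p = (e^0.05 − 0.9)/(1.2 − 0.9) = 0.1513/0.3000 = 0.5042
Terminal stock prices: S_u = 78, S_d = 58.5
Terminal payoffs (K − S): max(-18, 0) = 0, max(1.5, 0) = 1.5
Node 0 (S = 65): V_0 = e^(−0.05)·[0.5042·0.0000 + 0.4958·1.5000] = 0.7074

0.71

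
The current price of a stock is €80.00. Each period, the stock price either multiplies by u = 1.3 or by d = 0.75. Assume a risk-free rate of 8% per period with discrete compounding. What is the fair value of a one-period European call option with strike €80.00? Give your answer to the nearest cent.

€13.33

Risk-neutral probability p = (1 + 0.08 − 0.75)/(1.3 − 0.75) = 0.3300/0.5500 = 0.6000
Terminal stock prices: S_u = 104, S_d = 60
Terminal payoffs (S − K): max(24, 0) = 24, max(-20, 0) = 0
Node 0 (S = 80): V_0 = 1/1.08·[0.6000·24.0000 + 0.4000·0.0000] = 13.3333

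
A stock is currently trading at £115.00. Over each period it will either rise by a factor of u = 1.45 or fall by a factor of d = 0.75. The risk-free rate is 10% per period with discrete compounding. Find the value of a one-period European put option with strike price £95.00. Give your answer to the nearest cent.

Risk-neutral probability p = (1 + 0.1 − 0.75)/(1.45 − 0.75) = 0.3500/0.7000 = 0.5000
Terminal stock prices: S_u = 166.8, S_d = 86.25
Terminal payoffs (K − S): max(-71.75, 0) = 0, max(8.75, 0) = 8.75
Node 0 (S = 115): V_0 = 1/1.1·[0.5000·0.0000 + 0.5000·8.7500] = 3.9773

£3.98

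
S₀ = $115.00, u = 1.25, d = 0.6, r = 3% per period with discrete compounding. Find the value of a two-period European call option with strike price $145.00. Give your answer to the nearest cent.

Risk-neutral probability p = (1 + 0.03 − 0.6)/(1.25 − 0.6) = 0.4300/0.6500 = 0.6615
Terminal stock prices: S_uu = 179.7, S_ud = 86.25, S_dd = 41.4
Terminal payoffs (S − K): max(34.69, 0) = 34.69, max(-58.75, 0) = 0, max(-103.6, 0) = 0
Node u (S = 143.8): V_u = 1/1.03·[0.6615·34.6875 + 0.3385·0.0000] = 22.2788
Node d (S = 69): V_d = 1/1.03·[0.6615·0.0000 + 0.3385·0.0000] = 0.0000
Node 0 (S = 115): V_0 = 1/1.03·[0.6615·22.2788 + 0.3385·0.0000] = 14.3090

$14.31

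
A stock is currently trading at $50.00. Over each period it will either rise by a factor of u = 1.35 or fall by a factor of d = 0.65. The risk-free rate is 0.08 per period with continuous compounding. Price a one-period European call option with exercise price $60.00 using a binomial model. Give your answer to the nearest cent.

Risk-neutral probability p = (e^0.08 − 0.65)/(1.35 − 0.65) = 0.4333/0.7000 = 0.6190
Terminal stock prices: S_u = 67.5, S_d = 32.5
Terminal payoffs (S − K): max(7.5, 0) = 7.5, max(-27.5, 0) = 0
Node 0 (S = 50): V_0 = e^(−0.08)·[0.6190·7.5000 + 0.3810·0.0000] = 4.2854

$4.29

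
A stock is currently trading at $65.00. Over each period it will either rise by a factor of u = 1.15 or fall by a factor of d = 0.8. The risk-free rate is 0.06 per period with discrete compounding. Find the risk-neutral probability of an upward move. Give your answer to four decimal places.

Risk-neutral probability p = (1 + 0.06 − 0.8)/(1.15 − 0.8) = 0.2600/0.3500 = 0.7429

p = 0.7429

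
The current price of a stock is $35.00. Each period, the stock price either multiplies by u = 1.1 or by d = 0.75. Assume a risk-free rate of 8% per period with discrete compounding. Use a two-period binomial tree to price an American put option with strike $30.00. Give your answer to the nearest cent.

$0.25

Risk-neutral probability p = (1 + 0.08 − 0.75)/(1.1 − 0.75) = 0.3300/0.3500 = 0.9429
Terminal stock prices: S_uu = 42.35, S_ud = 28.88, S_dd = 19.69
Terminal payoffs (K − S): max(-12.35, 0) = 0, max(1.125, 0) = 1.125, max(10.31, 0) = 10.31
Node u (S = 38.5): continuation = 1/1.08·[0.9429·0.0000 + 0.0571·1.1250] = 0.0595; exercise value = 0.0000 ≤ continuation, so V_u = 0.0595
Node d (S = 26.25): continuation = 1/1.08·[0.9429·1.1250 + 0.0571·10.3125] = 1.5278; exercise value = 3.7500 > continuation, so V_d = 3.7500 (exercise)
Node 0 (S = 35): continuation = 1/1.08·[0.9429·0.0595 + 0.0571·3.7500] = 0.2504; exercise value = 0.0000 ≤ continuation, so V_0 = 0.2504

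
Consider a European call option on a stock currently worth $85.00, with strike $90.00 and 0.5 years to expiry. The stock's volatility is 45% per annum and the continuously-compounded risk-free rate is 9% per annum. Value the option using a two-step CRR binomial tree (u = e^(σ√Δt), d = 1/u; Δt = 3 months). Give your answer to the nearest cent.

CRR parameters: u = e^(σ√Δt) = e^(0.45·√0.25) = 1.2523, d = 1/u = 0.7985
Per-period rate: rΔt = 0.09·0.25 = 0.0225, so R = e^0.0225 = 1.0228
Risk-neutral probability p = (e^0.0225 − 0.7985)/(1.2523 − 0.7985) = 0.2242/0.4538 = 0.4941
Terminal stock prices: S_uu = 133.3, S_ud = 85, S_dd = 54.2
Terminal payoffs (S − K): max(43.31, 0) = 43.31, max(-5, 0) = 0, max(-35.8, 0) = 0
Node u (S = 106.4): V_u = e^(−0.0225)·[0.4941·43.3065 + 0.5059·0.0000] = 20.9229
Node d (S = 67.87): V_d = e^(−0.0225)·[0.4941·0.0000 + 0.5059·0.0000] = 0.0000
Node 0 (S = 85): V_0 = e^(−0.0225)·[0.4941·20.9229 + 0.5059·0.0000] = 10.1086

$10.11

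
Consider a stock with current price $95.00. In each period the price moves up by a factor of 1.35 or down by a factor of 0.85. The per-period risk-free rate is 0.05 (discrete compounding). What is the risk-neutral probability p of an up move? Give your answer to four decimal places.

p = 0.4000

Risk-neutral probability p = (1 + 0.05 − 0.85)/(1.35 − 0.85) = 0.2000/0.5000 = 0.4000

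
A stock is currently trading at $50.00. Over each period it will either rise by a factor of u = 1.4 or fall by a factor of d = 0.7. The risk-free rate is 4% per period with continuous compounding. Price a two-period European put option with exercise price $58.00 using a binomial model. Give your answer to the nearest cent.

Risk-neutral probability p = (e^0.04 − 0.7)/(1.4 − 0.7) = 0.3408/0.7000 = 0.4869
Terminal stock prices: S_uu = 98, S_ud = 49, S_dd = 24.5
Terminal payoffs (K − S): max(-40, 0) = 0, max(9, 0) = 9, max(33.5, 0) = 33.5
Node u (S = 70): V_u = e^(−0.04)·[0.4869·0.0000 + 0.5131·9.0000] = 4.4371
Node d (S = 35): V_d = e^(−0.04)·[0.4869·9.0000 + 0.5131·33.5000] = 20.7258
Node 0 (S = 50): V_0 = e^(−0.04)·[0.4869·4.4371 + 0.5131·20.7258] = 12.2935

$12.29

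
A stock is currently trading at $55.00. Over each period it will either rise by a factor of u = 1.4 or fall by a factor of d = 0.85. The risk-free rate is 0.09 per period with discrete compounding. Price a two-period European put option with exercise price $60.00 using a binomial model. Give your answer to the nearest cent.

$5.42

Risk-neutral probability p = (1 + 0.09 − 0.85)/(1.4 − 0.85) = 0.2400/0.5500 = 0.4364
Terminal stock prices: S_uu = 107.8, S_ud = 65.45, S_dd = 39.74
Terminal payoffs (K − S): max(-47.8, 0) = 0, max(-5.45, 0) = 0, max(20.26, 0) = 20.26
Node u (S = 77): V_u = 1/1.09·[0.4364·0.0000 + 0.5636·0.0000] = 0.0000
Node d (S = 46.75): V_d = 1/1.09·[0.4364·0.0000 + 0.5636·20.2625] = 10.4777
Node 0 (S = 55): V_0 = 1/1.09·[0.4364·0.0000 + 0.5636·10.4777] = 5.4180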